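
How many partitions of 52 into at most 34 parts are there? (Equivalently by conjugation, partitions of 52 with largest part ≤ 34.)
p(52, parts ≤ 34) = 280377

Use the recurrence p(n, m) = p(n, m−1) + p(n−m, m): either the largest part is < m (count p(n, m−1)) or the largest part is exactly m (remove one copy of m, count p(n−m, m)). With p(0, ·) = 1 this gives p(52, parts ≤ 34) = 280377. (By conjugating Young diagrams, this also counts partitions of 52 into at most 34 parts.)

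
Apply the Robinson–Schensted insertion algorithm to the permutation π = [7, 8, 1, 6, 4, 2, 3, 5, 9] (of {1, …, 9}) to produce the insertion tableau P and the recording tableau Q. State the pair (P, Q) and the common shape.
P = [1, 2, 3, 5, 9] / [4, 8] / [6] / [7];  Q = [1, 2, 7, 8, 9] / [3, 4] / [5] / [6];  common shape = (5, 2, 1, 1)

Row-insert the values π_1, π_2, … into P one at a time, bumping the leftmost entry strictly greater than the inserted value down to the next row. The recording tableau Q records, in position (i, j), the step at which that cell was added to P.
  Insert 7 (step 1): P = [7];  Q = [1]
  Insert 8 (step 2): P = [7, 8];  Q = [1, 2]
  Insert 1 (step 3): P = [1, 8] / [7];  Q = [1, 2] / [3]
  Insert 6 (step 4): P = [1, 6] / [7, 8];  Q = [1, 2] / [3, 4]
  Insert 4 (step 5): P = [1, 4] / [6, 8] / [7];  Q = [1, 2] / [3, 4] / [5]
  Insert 2 (step 6): P = [1, 2] / [4, 8] / [6] / [7];  Q = [1, 2] / [3, 4] / [5] / [6]
  Insert 3 (step 7): P = [1, 2, 3] / [4, 8] / [6] / [7];  Q = [1, 2, 7] / [3, 4] / [5] / [6]
  Insert 5 (step 8): P = [1, 2, 3, 5] / [4, 8] / [6] / [7];  Q = [1, 2, 7, 8] / [3, 4] / [5] / [6]
  Insert 9 (step 9): P = [1, 2, 3, 5, 9] / [4, 8] / [6] / [7];  Q = [1, 2, 7, 8, 9] / [3, 4] / [5] / [6]
Final shape: (5, 2, 1, 1).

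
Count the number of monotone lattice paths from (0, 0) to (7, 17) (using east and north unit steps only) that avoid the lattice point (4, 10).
Number of paths = 225984

Total paths from (0, 0) to (7, 17): C(24, 7) = 346104. Paths through (4, 10): (paths (0, 0) → (4, 10)) × (paths (4, 10) → (7, 17)) = C(14, 4) · C(10, 3) = 1001 · 120 = 120120. Avoidance count = 346104 − 120120 = 225984.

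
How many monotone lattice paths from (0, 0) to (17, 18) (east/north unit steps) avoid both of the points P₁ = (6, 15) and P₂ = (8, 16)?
Number of paths = 4486318209

Inclusion–exclusion. Total paths: C(35, 17) = 4537567650. Through P₁: C(21, 6)·C(14, 11) = 19752096. Through P₂: C(24, 8)·C(11, 9) = 40450905. Since P₁ is strictly southwest of P₂, a monotone path through both must visit P₁ then P₂; paths through both = C(21, 6)·C(3, 2)·C(11, 9) = 8953560. Avoid both = 4537567650 − 19752096 − 40450905 + 8953560 = 4486318209.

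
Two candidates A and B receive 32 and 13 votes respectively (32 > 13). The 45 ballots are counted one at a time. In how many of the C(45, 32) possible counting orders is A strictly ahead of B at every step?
Strict-lead orderings = 30824843819

Total orderings of the 45 votes with 32 for A: C(45, 32) = 73006209045. By the Bertrand ballot formula (Cycle Lemma / reflection principle), the number of orderings in which A is strictly ahead of B throughout is (p − q)/(p + q) · C(p + q, p) = (32 − 13)/(32 + 13) · 73006209045 = 30824843819.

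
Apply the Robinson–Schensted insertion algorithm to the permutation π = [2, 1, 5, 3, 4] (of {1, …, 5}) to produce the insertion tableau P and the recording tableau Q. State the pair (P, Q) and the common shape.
P = [1, 3, 4] / [2, 5];  Q = [1, 3, 5] / [2, 4];  common shape = (3, 2)

Row-insert the values π_1, π_2, … into P one at a time, bumping the leftmost entry strictly greater than the inserted value down to the next row. The recording tableau Q records, in position (i, j), the step at which that cell was added to P.
  Insert 2 (step 1): P = [2];  Q = [1]
  Insert 1 (step 2): P = [1] / [2];  Q = [1] / [2]
  Insert 5 (step 3): P = [1, 5] / [2];  Q = [1, 3] / [2]
  Insert 3 (step 4): P = [1, 3] / [2, 5];  Q = [1, 3] / [2, 4]
  Insert 4 (step 5): P = [1, 3, 4] / [2, 5];  Q = [1, 3, 5] / [2, 4]
Final shape: (3, 2).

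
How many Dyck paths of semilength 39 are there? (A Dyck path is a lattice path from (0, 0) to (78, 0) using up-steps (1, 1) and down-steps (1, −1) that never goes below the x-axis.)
C_39 = 680425371729975800390

These Dyck paths are counted by the Catalan number C_n = (1/(n + 1)) · C(2n, n). For n = 39: C_39 = (1/40) · C(78, 39) = 27217014869199032015600/40 = 680425371729975800390.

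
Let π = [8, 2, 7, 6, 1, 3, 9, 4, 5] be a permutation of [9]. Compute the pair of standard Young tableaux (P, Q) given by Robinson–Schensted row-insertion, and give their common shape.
P = [1, 3, 4, 5] / [2, 6, 9] / [7] / [8];  Q = [1, 3, 7, 9] / [2, 6, 8] / [4] / [5];  common shape = (4, 3, 1, 1)

Row-insert the values π_1, π_2, … into P one at a time, bumping the leftmost entry strictly greater than the inserted value down to the next row. The recording tableau Q records, in position (i, j), the step at which that cell was added to P.
  Insert 8 (step 1): P = [8];  Q = [1]
  Insert 2 (step 2): P = [2] / [8];  Q = [1] / [2]
  Insert 7 (step 3): P = [2, 7] / [8];  Q = [1, 3] / [2]
  Insert 6 (step 4): P = [2, 6] / [7] / [8];  Q = [1, 3] / [2] / [4]
  Insert 1 (step 5): P = [1, 6] / [2] / [7] / [8];  Q = [1, 3] / [2] / [4] / [5]
  Insert 3 (step 6): P = [1, 3] / [2, 6] / [7] / [8];  Q = [1, 3] / [2, 6] / [4] / [5]
  Insert 9 (step 7): P = [1, 3, 9] / [2, 6] / [7] / [8];  Q = [1, 3, 7] / [2, 6] / [4] / [5]
  Insert 4 (step 8): P = [1, 3, 4] / [2, 6, 9] / [7] / [8];  Q = [1, 3, 7] / [2, 6, 8] / [4] / [5]
  Insert 5 (step 9): P = [1, 3, 4, 5] / [2, 6, 9] / [7] / [8];  Q = [1, 3, 7, 9] / [2, 6, 8] / [4] / [5]
Final shape: (4, 3, 1, 1).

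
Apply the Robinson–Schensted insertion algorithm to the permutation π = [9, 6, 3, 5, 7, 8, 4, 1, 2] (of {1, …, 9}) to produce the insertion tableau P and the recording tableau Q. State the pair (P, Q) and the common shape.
P = [1, 2, 7, 8] / [3, 4] / [5] / [6] / [9];  Q = [1, 4, 5, 6] / [2, 9] / [3] / [7] / [8];  common shape = (4, 2, 1, 1, 1)

Row-insert the values π_1, π_2, … into P one at a time, bumping the leftmost entry strictly greater than the inserted value down to the next row. The recording tableau Q records, in position (i, j), the step at which that cell was added to P.
  Insert 9 (step 1): P = [9];  Q = [1]
  Insert 6 (step 2): P = [6] / [9];  Q = [1] / [2]
  Insert 3 (step 3): P = [3] / [6] / [9];  Q = [1] / [2] / [3]
  Insert 5 (step 4): P = [3, 5] / [6] / [9];  Q = [1, 4] / [2] / [3]
  Insert 7 (step 5): P = [3, 5, 7] / [6] / [9];  Q = [1, 4, 5] / [2] / [3]
  Insert 8 (step 6): P = [3, 5, 7, 8] / [6] / [9];  Q = [1, 4, 5, 6] / [2] / [3]
  Insert 4 (step 7): P = [3, 4, 7, 8] / [5] / [6] / [9];  Q = [1, 4, 5, 6] / [2] / [3] / [7]
  Insert 1 (step 8): P = [1, 4, 7, 8] / [3] / [5] / [6] / [9];  Q = [1, 4, 5, 6] / [2] / [3] / [7] / [8]
  Insert 2 (step 9): P = [1, 2, 7, 8] / [3, 4] / [5] / [6] / [9];  Q = [1, 4, 5, 6] / [2, 9] / [3] / [7] / [8]
Final shape: (4, 2, 1, 1, 1).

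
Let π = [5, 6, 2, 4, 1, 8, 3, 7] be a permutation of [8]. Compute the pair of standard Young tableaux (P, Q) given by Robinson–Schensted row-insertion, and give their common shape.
P = [1, 3, 7] / [2, 4, 8] / [5, 6];  Q = [1, 2, 6] / [3, 4, 8] / [5, 7];  common shape = (3, 3, 2)

Row-insert the values π_1, π_2, … into P one at a time, bumping the leftmost entry strictly greater than the inserted value down to the next row. The recording tableau Q records, in position (i, j), the step at which that cell was added to P.
  Insert 5 (step 1): P = [5];  Q = [1]
  Insert 6 (step 2): P = [5, 6];  Q = [1, 2]
  Insert 2 (step 3): P = [2, 6] / [5];  Q = [1, 2] / [3]
  Insert 4 (step 4): P = [2, 4] / [5, 6];  Q = [1, 2] / [3, 4]
  Insert 1 (step 5): P = [1, 4] / [2, 6] / [5];  Q = [1, 2] / [3, 4] / [5]
  Insert 8 (step 6): P = [1, 4, 8] / [2, 6] / [5];  Q = [1, 2, 6] / [3, 4] / [5]
  Insert 3 (step 7): P = [1, 3, 8] / [2, 4] / [5, 6];  Q = [1, 2, 6] / [3, 4] / [5, 7]
  Insert 7 (step 8): P = [1, 3, 7] / [2, 4, 8] / [5, 6];  Q = [1, 2, 6] / [3, 4, 8] / [5, 7]
Final shape: (3, 3, 2).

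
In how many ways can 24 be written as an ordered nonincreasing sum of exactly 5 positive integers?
p(24, 5 parts) = 164

Partitions of n into exactly k parts are in bijection with partitions of n − k into at most k parts (subtract 1 from each part). So p(24, exactly 5) = p(19, parts ≤ 5). Computing via the recurrence p(m, j) = p(m, j−1) + p(m−j, j) gives 164.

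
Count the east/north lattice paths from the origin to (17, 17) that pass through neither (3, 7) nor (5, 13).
Number of paths = 2088776940

Inclusion–exclusion. Total paths: C(34, 17) = 2333606220. Through P₁: C(10, 3)·C(24, 14) = 235350720. Through P₂: C(18, 5)·C(16, 12) = 15593760. Since P₁ is strictly southwest of P₂, a monotone path through both must visit P₁ then P₂; paths through both = C(10, 3)·C(8, 2)·C(16, 12) = 6115200. Avoid both = 2333606220 − 235350720 − 15593760 + 6115200 = 2088776940.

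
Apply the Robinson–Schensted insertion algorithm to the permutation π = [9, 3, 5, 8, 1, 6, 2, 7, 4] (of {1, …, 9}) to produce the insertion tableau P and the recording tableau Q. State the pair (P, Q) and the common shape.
P = [1, 2, 4, 7] / [3, 5, 6] / [8] / [9];  Q = [1, 3, 4, 8] / [2, 6, 9] / [5] / [7];  common shape = (4, 3, 1, 1)

Row-insert the values π_1, π_2, … into P one at a time, bumping the leftmost entry strictly greater than the inserted value down to the next row. The recording tableau Q records, in position (i, j), the step at which that cell was added to P.
  Insert 9 (step 1): P = [9];  Q = [1]
  Insert 3 (step 2): P = [3] / [9];  Q = [1] / [2]
  Insert 5 (step 3): P = [3, 5] / [9];  Q = [1, 3] / [2]
  Insert 8 (step 4): P = [3, 5, 8] / [9];  Q = [1, 3, 4] / [2]
  Insert 1 (step 5): P = [1, 5, 8] / [3] / [9];  Q = [1, 3, 4] / [2] / [5]
  Insert 6 (step 6): P = [1, 5, 6] / [3, 8] / [9];  Q = [1, 3, 4] / [2, 6] / [5]
  Insert 2 (step 7): P = [1, 2, 6] / [3, 5] / [8] / [9];  Q = [1, 3, 4] / [2, 6] / [5] / [7]
  Insert 7 (step 8): P = [1, 2, 6, 7] / [3, 5] / [8] / [9];  Q = [1, 3, 4, 8] / [2, 6] / [5] / [7]
  Insert 4 (step 9): P = [1, 2, 4, 7] / [3, 5, 6] / [8] / [9];  Q = [1, 3, 4, 8] / [2, 6, 9] / [5] / [7]
Final shape: (4, 3, 1, 1).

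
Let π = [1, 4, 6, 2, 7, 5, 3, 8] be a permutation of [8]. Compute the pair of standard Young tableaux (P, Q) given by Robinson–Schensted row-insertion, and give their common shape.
P = [1, 2, 3, 7, 8] / [4, 5] / [6];  Q = [1, 2, 3, 5, 8] / [4, 6] / [7];  common shape = (5, 2, 1)

Row-insert the values π_1, π_2, … into P one at a time, bumping the leftmost entry strictly greater than the inserted value down to the next row. The recording tableau Q records, in position (i, j), the step at which that cell was added to P.
  Insert 1 (step 1): P = [1];  Q = [1]
  Insert 4 (step 2): P = [1, 4];  Q = [1, 2]
  Insert 6 (step 3): P = [1, 4, 6];  Q = [1, 2, 3]
  Insert 2 (step 4): P = [1, 2, 6] / [4];  Q = [1, 2, 3] / [4]
  Insert 7 (step 5): P = [1, 2, 6, 7] / [4];  Q = [1, 2, 3, 5] / [4]
  Insert 5 (step 6): P = [1, 2, 5, 7] / [4, 6];  Q = [1, 2, 3, 5] / [4, 6]
  Insert 3 (step 7): P = [1, 2, 3, 7] / [4, 5] / [6];  Q = [1, 2, 3, 5] / [4, 6] / [7]
  Insert 8 (step 8): P = [1, 2, 3, 7, 8] / [4, 5] / [6];  Q = [1, 2, 3, 5, 8] / [4, 6] / [7]
Final shape: (5, 2, 1).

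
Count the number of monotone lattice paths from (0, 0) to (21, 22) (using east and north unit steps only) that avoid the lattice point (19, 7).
Number of paths = 1051960021060

Total paths from (0, 0) to (21, 22): C(43, 21) = 1052049481860. Paths through (19, 7): (paths (0, 0) → (19, 7)) × (paths (19, 7) → (21, 22)) = C(26, 19) · C(17, 2) = 657800 · 136 = 89460800. Avoidance count = 1052049481860 − 89460800 = 1051960021060.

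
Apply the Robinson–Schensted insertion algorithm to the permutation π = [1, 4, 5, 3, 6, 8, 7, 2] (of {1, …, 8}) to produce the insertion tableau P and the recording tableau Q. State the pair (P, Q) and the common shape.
P = [1, 2, 5, 6, 7] / [3, 8] / [4];  Q = [1, 2, 3, 5, 6] / [4, 7] / [8];  common shape = (5, 2, 1)

Row-insert the values π_1, π_2, … into P one at a time, bumping the leftmost entry strictly greater than the inserted value down to the next row. The recording tableau Q records, in position (i, j), the step at which that cell was added to P.
  Insert 1 (step 1): P = [1];  Q = [1]
  Insert 4 (step 2): P = [1, 4];  Q = [1, 2]
  Insert 5 (step 3): P = [1, 4, 5];  Q = [1, 2, 3]
  Insert 3 (step 4): P = [1, 3, 5] / [4];  Q = [1, 2, 3] / [4]
  Insert 6 (step 5): P = [1, 3, 5, 6] / [4];  Q = [1, 2, 3, 5] / [4]
  Insert 8 (step 6): P = [1, 3, 5, 6, 8] / [4];  Q = [1, 2, 3, 5, 6] / [4]
  Insert 7 (step 7): P = [1, 3, 5, 6, 7] / [4, 8];  Q = [1, 2, 3, 5, 6] / [4, 7]
  Insert 2 (step 8): P = [1, 2, 5, 6, 7] / [3, 8] / [4];  Q = [1, 2, 3, 5, 6] / [4, 7] / [8]
Final shape: (5, 2, 1).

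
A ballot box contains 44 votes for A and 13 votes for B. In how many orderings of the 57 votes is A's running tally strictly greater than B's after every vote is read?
Strict-lead orderings = 1331529425100

Total orderings of the 57 votes with 44 for A: C(57, 44) = 2448296039700. By the Bertrand ballot formula (Cycle Lemma / reflection principle), the number of orderings in which A is strictly ahead of B throughout is (p − q)/(p + q) · C(p + q, p) = (44 − 13)/(44 + 13) · 2448296039700 = 1331529425100.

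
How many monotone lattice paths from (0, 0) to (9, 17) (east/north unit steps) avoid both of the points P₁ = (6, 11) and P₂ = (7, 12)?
Number of paths = 1546610

Inclusion–exclusion. Total paths: C(26, 9) = 3124550. Through P₁: C(17, 6)·C(9, 3) = 1039584. Through P₂: C(19, 7)·C(7, 2) = 1058148. Since P₁ is strictly southwest of P₂, a monotone path through both must visit P₁ then P₂; paths through both = C(17, 6)·C(2, 1)·C(7, 2) = 519792. Avoid both = 3124550 − 1039584 − 1058148 + 519792 = 1546610.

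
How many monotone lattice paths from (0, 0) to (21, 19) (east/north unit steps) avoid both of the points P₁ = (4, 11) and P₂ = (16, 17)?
Number of paths = 105835330275

Inclusion–exclusion. Total paths: C(40, 21) = 131282408400. Through P₁: C(15, 4)·C(25, 17) = 1476349875. Through P₂: C(33, 16)·C(7, 5) = 24502865310. Since P₁ is strictly southwest of P₂, a monotone path through both must visit P₁ then P₂; paths through both = C(15, 4)·C(18, 12)·C(7, 5) = 532137060. Avoid both = 131282408400 − 1476349875 − 24502865310 + 532137060 = 105835330275.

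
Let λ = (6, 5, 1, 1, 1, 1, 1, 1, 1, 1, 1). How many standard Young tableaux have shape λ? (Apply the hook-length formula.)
# SYT of shape (6, 5, 1, 1, 1, 1, 1, 1, 1, 1, 1) = 3464175

Hook-length formula: f^λ = n! / Π hook(c), product over all cells c of the Young diagram. For λ = (6, 5, 1, 1, 1, 1, 1, 1, 1, 1, 1), n = 20 boxes. Hook lengths by row (left-to-right, top-to-bottom): [16, 6, 5, 4, 3, 1]; [14, 4, 3, 2, 1]; [9]; [8]; [7]; [6]; [5]; [4]; [3]; [2]; [1]. Product of hooks = 702303436800. So f^λ = 20! / 702303436800 = 2432902008176640000 / 702303436800 = 3464175.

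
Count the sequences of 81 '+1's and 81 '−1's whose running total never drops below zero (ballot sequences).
C_81 = 4462290049988320482463241297506133183499654740

These ballot sequences are counted by the Catalan number C_n = (1/(n + 1)) · C(2n, n). For n = 81: C_81 = (1/82) · C(162, 81) = 365907784099042279561985786395502921046971688680/82 = 4462290049988320482463241297506133183499654740.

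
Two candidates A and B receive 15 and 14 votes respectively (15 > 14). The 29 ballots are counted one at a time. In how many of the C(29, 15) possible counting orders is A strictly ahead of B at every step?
Strict-lead orderings = 2674440

Total orderings of the 29 votes with 15 for A: C(29, 15) = 77558760. By the Bertrand ballot formula (Cycle Lemma / reflection principle), the number of orderings in which A is strictly ahead of B throughout is (p − q)/(p + q) · C(p + q, p) = (15 − 14)/(15 + 14) · 77558760 = 2674440.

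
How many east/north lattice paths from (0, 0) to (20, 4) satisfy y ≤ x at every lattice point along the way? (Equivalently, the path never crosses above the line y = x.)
Number of paths = 8602

By the reflection principle (André's argument), the number of monotone paths to (20, 4) with n ≤ m that never go above y = x is C(24, 20) − C(24, 21) = 10626 − 2024 = 8602.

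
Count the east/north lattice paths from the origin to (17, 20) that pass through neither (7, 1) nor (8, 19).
Number of paths = 15722929400

Inclusion–exclusion. Total paths: C(37, 17) = 15905368710. Through P₁: C(8, 7)·C(29, 10) = 160240080. Through P₂: C(27, 8)·C(10, 9) = 22200750. Since P₁ is strictly southwest of P₂, a monotone path through both must visit P₁ then P₂; paths through both = C(8, 7)·C(19, 1)·C(10, 9) = 1520. Avoid both = 15905368710 − 160240080 − 22200750 + 1520 = 15722929400.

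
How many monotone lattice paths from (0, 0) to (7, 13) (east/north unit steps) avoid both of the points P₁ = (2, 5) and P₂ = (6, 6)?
Number of paths = 43941

Inclusion–exclusion. Total paths: C(20, 7) = 77520. Through P₁: C(7, 2)·C(13, 5) = 27027. Through P₂: C(12, 6)·C(8, 1) = 7392. Since P₁ is strictly southwest of P₂, a monotone path through both must visit P₁ then P₂; paths through both = C(7, 2)·C(5, 4)·C(8, 1) = 840. Avoid both = 77520 − 27027 − 7392 + 840 = 43941.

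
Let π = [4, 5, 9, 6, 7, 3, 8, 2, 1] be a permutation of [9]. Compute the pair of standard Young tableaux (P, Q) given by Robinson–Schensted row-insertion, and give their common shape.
P = [1, 5, 6, 7, 8] / [2] / [3] / [4] / [9];  Q = [1, 2, 3, 5, 7] / [4] / [6] / [8] / [9];  common shape = (5, 1, 1, 1, 1)

Row-insert the values π_1, π_2, … into P one at a time, bumping the leftmost entry strictly greater than the inserted value down to the next row. The recording tableau Q records, in position (i, j), the step at which that cell was added to P.
  Insert 4 (step 1): P = [4];  Q = [1]
  Insert 5 (step 2): P = [4, 5];  Q = [1, 2]
  Insert 9 (step 3): P = [4, 5, 9];  Q = [1, 2, 3]
  Insert 6 (step 4): P = [4, 5, 6] / [9];  Q = [1, 2, 3] / [4]
  Insert 7 (step 5): P = [4, 5, 6, 7] / [9];  Q = [1, 2, 3, 5] / [4]
  Insert 3 (step 6): P = [3, 5, 6, 7] / [4] / [9];  Q = [1, 2, 3, 5] / [4] / [6]
  Insert 8 (step 7): P = [3, 5, 6, 7, 8] / [4] / [9];  Q = [1, 2, 3, 5, 7] / [4] / [6]
  Insert 2 (step 8): P = [2, 5, 6, 7, 8] / [3] / [4] / [9];  Q = [1, 2, 3, 5, 7] / [4] / [6] / [8]
  Insert 1 (step 9): P = [1, 5, 6, 7, 8] / [2] / [3] / [4] / [9];  Q = [1, 2, 3, 5, 7] / [4] / [6] / [8] / [9]
Final shape: (5, 1, 1, 1, 1).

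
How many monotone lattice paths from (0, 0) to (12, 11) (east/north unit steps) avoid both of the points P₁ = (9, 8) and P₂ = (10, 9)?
Number of paths = 603330

Inclusion–exclusion. Total paths: C(23, 12) = 1352078. Through P₁: C(17, 9)·C(6, 3) = 486200. Through P₂: C(19, 10)·C(4, 2) = 554268. Since P₁ is strictly southwest of P₂, a monotone path through both must visit P₁ then P₂; paths through both = C(17, 9)·C(2, 1)·C(4, 2) = 291720. Avoid both = 1352078 − 486200 − 554268 + 291720 = 603330.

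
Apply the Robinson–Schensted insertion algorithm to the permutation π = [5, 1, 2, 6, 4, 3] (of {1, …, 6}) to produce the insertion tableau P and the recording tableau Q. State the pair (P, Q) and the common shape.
P = [1, 2, 3] / [4, 6] / [5];  Q = [1, 3, 4] / [2, 5] / [6];  common shape = (3, 2, 1)

Row-insert the values π_1, π_2, … into P one at a time, bumping the leftmost entry strictly greater than the inserted value down to the next row. The recording tableau Q records, in position (i, j), the step at which that cell was added to P.
  Insert 5 (step 1): P = [5];  Q = [1]
  Insert 1 (step 2): P = [1] / [5];  Q = [1] / [2]
  Insert 2 (step 3): P = [1, 2] / [5];  Q = [1, 3] / [2]
  Insert 6 (step 4): P = [1, 2, 6] / [5];  Q = [1, 3, 4] / [2]
  Insert 4 (step 5): P = [1, 2, 4] / [5, 6];  Q = [1, 3, 4] / [2, 5]
  Insert 3 (step 6): P = [1, 2, 3] / [4, 6] / [5];  Q = [1, 3, 4] / [2, 5] / [6]
Final shape: (3, 2, 1).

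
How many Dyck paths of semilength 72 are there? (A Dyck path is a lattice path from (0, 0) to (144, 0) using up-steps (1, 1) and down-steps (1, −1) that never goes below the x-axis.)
C_72 = 20276890389709399862928998568254641025700

These Dyck paths are counted by the Catalan number C_n = (1/(n + 1)) · C(2n, n). For n = 72: C_72 = (1/73) · C(144, 72) = 1480212998448786189993816895482588794876100/73 = 20276890389709399862928998568254641025700.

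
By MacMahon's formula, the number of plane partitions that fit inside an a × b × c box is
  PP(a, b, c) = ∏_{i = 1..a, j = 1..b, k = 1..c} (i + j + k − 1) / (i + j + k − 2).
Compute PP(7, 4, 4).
PP(7, 4, 4) = 44537922

Evaluate the triple product over i = 1..7, j = 1..4, k = 1..4. The factors are (2/1) · (3/2) · (4/3) · (5/4) · (3/2) · (4/3) · (5/4) · (6/5) · … (112 factors total). The numerators and denominators telescope so the product is an integer; carrying out the multiplication exactly gives PP(7, 4, 4) = 44537922.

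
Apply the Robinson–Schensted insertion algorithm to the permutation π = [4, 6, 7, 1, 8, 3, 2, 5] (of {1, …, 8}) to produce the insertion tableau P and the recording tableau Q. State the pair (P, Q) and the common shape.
P = [1, 2, 5, 8] / [3, 6, 7] / [4];  Q = [1, 2, 3, 5] / [4, 6, 8] / [7];  common shape = (4, 3, 1)

Row-insert the values π_1, π_2, … into P one at a time, bumping the leftmost entry strictly greater than the inserted value down to the next row. The recording tableau Q records, in position (i, j), the step at which that cell was added to P.
  Insert 4 (step 1): P = [4];  Q = [1]
  Insert 6 (step 2): P = [4, 6];  Q = [1, 2]
  Insert 7 (step 3): P = [4, 6, 7];  Q = [1, 2, 3]
  Insert 1 (step 4): P = [1, 6, 7] / [4];  Q = [1, 2, 3] / [4]
  Insert 8 (step 5): P = [1, 6, 7, 8] / [4];  Q = [1, 2, 3, 5] / [4]
  Insert 3 (step 6): P = [1, 3, 7, 8] / [4, 6];  Q = [1, 2, 3, 5] / [4, 6]
  Insert 2 (step 7): P = [1, 2, 7, 8] / [3, 6] / [4];  Q = [1, 2, 3, 5] / [4, 6] / [7]
  Insert 5 (step 8): P = [1, 2, 5, 8] / [3, 6, 7] / [4];  Q = [1, 2, 3, 5] / [4, 6, 8] / [7]
Final shape: (4, 3, 1).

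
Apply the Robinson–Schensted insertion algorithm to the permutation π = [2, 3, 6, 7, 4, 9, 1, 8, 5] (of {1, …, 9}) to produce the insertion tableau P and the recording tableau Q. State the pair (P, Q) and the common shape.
P = [1, 3, 4, 5, 8] / [2, 7] / [6, 9];  Q = [1, 2, 3, 4, 6] / [5, 8] / [7, 9];  common shape = (5, 2, 2)

Row-insert the values π_1, π_2, … into P one at a time, bumping the leftmost entry strictly greater than the inserted value down to the next row. The recording tableau Q records, in position (i, j), the step at which that cell was added to P.
  Insert 2 (step 1): P = [2];  Q = [1]
  Insert 3 (step 2): P = [2, 3];  Q = [1, 2]
  Insert 6 (step 3): P = [2, 3, 6];  Q = [1, 2, 3]
  Insert 7 (step 4): P = [2, 3, 6, 7];  Q = [1, 2, 3, 4]
  Insert 4 (step 5): P = [2, 3, 4, 7] / [6];  Q = [1, 2, 3, 4] / [5]
  Insert 9 (step 6): P = [2, 3, 4, 7, 9] / [6];  Q = [1, 2, 3, 4, 6] / [5]
  Insert 1 (step 7): P = [1, 3, 4, 7, 9] / [2] / [6];  Q = [1, 2, 3, 4, 6] / [5] / [7]
  Insert 8 (step 8): P = [1, 3, 4, 7, 8] / [2, 9] / [6];  Q = [1, 2, 3, 4, 6] / [5, 8] / [7]
  Insert 5 (step 9): P = [1, 3, 4, 5, 8] / [2, 7] / [6, 9];  Q = [1, 2, 3, 4, 6] / [5, 8] / [7, 9]
Final shape: (5, 2, 2).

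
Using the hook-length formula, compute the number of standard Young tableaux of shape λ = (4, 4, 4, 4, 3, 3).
# SYT of shape (4, 4, 4, 4, 3, 3) = 76211850

Hook-length formula: f^λ = n! / Π hook(c), product over all cells c of the Young diagram. For λ = (4, 4, 4, 4, 3, 3), n = 22 boxes. Hook lengths by row (left-to-right, top-to-bottom): [9, 8, 7, 4]; [8, 7, 6, 3]; [7, 6, 5, 2]; [6, 5, 4, 1]; [4, 3, 2]; [3, 2, 1]. Product of hooks = 14748372172800. So f^λ = 22! / 14748372172800 = 1124000727777607680000 / 14748372172800 = 76211850.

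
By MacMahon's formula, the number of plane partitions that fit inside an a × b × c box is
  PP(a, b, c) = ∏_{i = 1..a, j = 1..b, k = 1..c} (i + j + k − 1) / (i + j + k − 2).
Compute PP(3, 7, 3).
PP(3, 7, 3) = 108900

Evaluate the triple product over i = 1..3, j = 1..7, k = 1..3. The factors are (2/1) · (3/2) · (4/3) · (3/2) · (4/3) · (5/4) · (4/3) · (5/4) · … (63 factors total). The numerators and denominators telescope so the product is an integer; carrying out the multiplication exactly gives PP(3, 7, 3) = 108900.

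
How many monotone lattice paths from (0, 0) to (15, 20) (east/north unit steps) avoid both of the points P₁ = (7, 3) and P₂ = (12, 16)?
Number of paths = 2089378335

Inclusion–exclusion. Total paths: C(35, 15) = 3247943160. Through P₁: C(10, 7)·C(25, 8) = 129789000. Through P₂: C(28, 12)·C(7, 3) = 1064761425. Since P₁ is strictly southwest of P₂, a monotone path through both must visit P₁ then P₂; paths through both = C(10, 7)·C(18, 5)·C(7, 3) = 35985600. Avoid both = 3247943160 − 129789000 − 1064761425 + 35985600 = 2089378335.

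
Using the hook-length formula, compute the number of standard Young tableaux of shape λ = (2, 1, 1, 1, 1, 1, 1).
# SYT of shape (2, 1, 1, 1, 1, 1, 1) = 7

Hook-length formula: f^λ = n! / Π hook(c), product over all cells c of the Young diagram. For λ = (2, 1, 1, 1, 1, 1, 1), n = 8 boxes. Hook lengths by row (left-to-right, top-to-bottom): [8, 1]; [6]; [5]; [4]; [3]; [2]; [1]. Product of hooks = 5760. So f^λ = 8! / 5760 = 40320 / 5760 = 7.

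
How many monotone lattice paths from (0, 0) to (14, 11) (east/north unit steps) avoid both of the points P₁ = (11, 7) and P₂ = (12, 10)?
Number of paths = 1785510

Inclusion–exclusion. Total paths: C(25, 14) = 4457400. Through P₁: C(18, 11)·C(7, 3) = 1113840. Through P₂: C(22, 12)·C(3, 2) = 1939938. Since P₁ is strictly southwest of P₂, a monotone path through both must visit P₁ then P₂; paths through both = C(18, 11)·C(4, 1)·C(3, 2) = 381888. Avoid both = 4457400 − 1113840 − 1939938 + 381888 = 1785510.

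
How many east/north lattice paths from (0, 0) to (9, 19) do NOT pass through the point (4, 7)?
Number of paths = 4864860

Total paths from (0, 0) to (9, 19): C(28, 9) = 6906900. Paths through (4, 7): (paths (0, 0) → (4, 7)) × (paths (4, 7) → (9, 19)) = C(11, 4) · C(17, 5) = 330 · 6188 = 2042040. Avoidance count = 6906900 − 2042040 = 4864860.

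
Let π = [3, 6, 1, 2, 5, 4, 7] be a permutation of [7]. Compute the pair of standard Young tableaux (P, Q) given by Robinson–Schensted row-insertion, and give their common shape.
P = [1, 2, 4, 7] / [3, 5] / [6];  Q = [1, 2, 5, 7] / [3, 4] / [6];  common shape = (4, 2, 1)

Row-insert the values π_1, π_2, … into P one at a time, bumping the leftmost entry strictly greater than the inserted value down to the next row. The recording tableau Q records, in position (i, j), the step at which that cell was added to P.
  Insert 3 (step 1): P = [3];  Q = [1]
  Insert 6 (step 2): P = [3, 6];  Q = [1, 2]
  Insert 1 (step 3): P = [1, 6] / [3];  Q = [1, 2] / [3]
  Insert 2 (step 4): P = [1, 2] / [3, 6];  Q = [1, 2] / [3, 4]
  Insert 5 (step 5): P = [1, 2, 5] / [3, 6];  Q = [1, 2, 5] / [3, 4]
  Insert 4 (step 6): P = [1, 2, 4] / [3, 5] / [6];  Q = [1, 2, 5] / [3, 4] / [6]
  Insert 7 (step 7): P = [1, 2, 4, 7] / [3, 5] / [6];  Q = [1, 2, 5, 7] / [3, 4] / [6]
Final shape: (4, 2, 1).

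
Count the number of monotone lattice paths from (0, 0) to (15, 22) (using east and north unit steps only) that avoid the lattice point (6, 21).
Number of paths = 9361239660

Total paths from (0, 0) to (15, 22): C(37, 15) = 9364199760. Paths through (6, 21): (paths (0, 0) → (6, 21)) × (paths (6, 21) → (15, 22)) = C(27, 6) · C(10, 9) = 296010 · 10 = 2960100. Avoidance count = 9364199760 − 2960100 = 9361239660.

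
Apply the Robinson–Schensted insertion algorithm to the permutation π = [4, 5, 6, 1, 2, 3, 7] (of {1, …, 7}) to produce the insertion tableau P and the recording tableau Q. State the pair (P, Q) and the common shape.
P = [1, 2, 3, 7] / [4, 5, 6];  Q = [1, 2, 3, 7] / [4, 5, 6];  common shape = (4, 3)

Row-insert the values π_1, π_2, … into P one at a time, bumping the leftmost entry strictly greater than the inserted value down to the next row. The recording tableau Q records, in position (i, j), the step at which that cell was added to P.
  Insert 4 (step 1): P = [4];  Q = [1]
  Insert 5 (step 2): P = [4, 5];  Q = [1, 2]
  Insert 6 (step 3): P = [4, 5, 6];  Q = [1, 2, 3]
  Insert 1 (step 4): P = [1, 5, 6] / [4];  Q = [1, 2, 3] / [4]
  Insert 2 (step 5): P = [1, 2, 6] / [4, 5];  Q = [1, 2, 3] / [4, 5]
  Insert 3 (step 6): P = [1, 2, 3] / [4, 5, 6];  Q = [1, 2, 3] / [4, 5, 6]
  Insert 7 (step 7): P = [1, 2, 3, 7] / [4, 5, 6];  Q = [1, 2, 3, 7] / [4, 5, 6]
Final shape: (4, 3).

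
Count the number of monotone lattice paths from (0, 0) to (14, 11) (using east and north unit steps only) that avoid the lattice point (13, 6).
Number of paths = 4294608

Total paths from (0, 0) to (14, 11): C(25, 14) = 4457400. Paths through (13, 6): (paths (0, 0) → (13, 6)) × (paths (13, 6) → (14, 11)) = C(19, 13) · C(6, 1) = 27132 · 6 = 162792. Avoidance count = 4457400 − 162792 = 4294608.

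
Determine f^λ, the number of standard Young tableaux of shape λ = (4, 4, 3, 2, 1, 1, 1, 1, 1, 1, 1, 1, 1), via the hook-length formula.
# SYT of shape (4, 4, 3, 2, 1, 1, 1, 1, 1, 1, 1, 1, 1) = 41783280

Hook-length formula: f^λ = n! / Π hook(c), product over all cells c of the Young diagram. For λ = (4, 4, 3, 2, 1, 1, 1, 1, 1, 1, 1, 1, 1), n = 22 boxes. Hook lengths by row (left-to-right, top-to-bottom): [16, 6, 4, 2]; [15, 5, 3, 1]; [13, 3, 1]; [11, 1]; [9]; [8]; [7]; [6]; [5]; [4]; [3]; [2]; [1]. Product of hooks = 26900729856000. So f^λ = 22! / 26900729856000 = 1124000727777607680000 / 26900729856000 = 41783280.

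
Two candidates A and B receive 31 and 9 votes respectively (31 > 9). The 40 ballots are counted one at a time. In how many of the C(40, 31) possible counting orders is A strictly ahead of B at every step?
Strict-lead orderings = 150391384

Total orderings of the 40 votes with 31 for A: C(40, 31) = 273438880. By the Bertrand ballot formula (Cycle Lemma / reflection principle), the number of orderings in which A is strictly ahead of B throughout is (p − q)/(p + q) · C(p + q, p) = (31 − 9)/(31 + 9) · 273438880 = 150391384.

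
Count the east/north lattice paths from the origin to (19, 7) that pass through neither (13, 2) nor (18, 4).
Number of paths = 588850

Inclusion–exclusion. Total paths: C(26, 19) = 657800. Through P₁: C(15, 13)·C(11, 6) = 48510. Through P₂: C(22, 18)·C(4, 1) = 29260. Since P₁ is strictly southwest of P₂, a monotone path through both must visit P₁ then P₂; paths through both = C(15, 13)·C(7, 5)·C(4, 1) = 8820. Avoid both = 657800 − 48510 − 29260 + 8820 = 588850.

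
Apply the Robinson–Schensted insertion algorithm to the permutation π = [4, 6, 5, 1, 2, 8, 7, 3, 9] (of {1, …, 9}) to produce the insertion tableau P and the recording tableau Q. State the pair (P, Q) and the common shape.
P = [1, 2, 3, 9] / [4, 5, 7] / [6, 8];  Q = [1, 2, 6, 9] / [3, 5, 7] / [4, 8];  common shape = (4, 3, 2)

Row-insert the values π_1, π_2, … into P one at a time, bumping the leftmost entry strictly greater than the inserted value down to the next row. The recording tableau Q records, in position (i, j), the step at which that cell was added to P.
  Insert 4 (step 1): P = [4];  Q = [1]
  Insert 6 (step 2): P = [4, 6];  Q = [1, 2]
  Insert 5 (step 3): P = [4, 5] / [6];  Q = [1, 2] / [3]
  Insert 1 (step 4): P = [1, 5] / [4] / [6];  Q = [1, 2] / [3] / [4]
  Insert 2 (step 5): P = [1, 2] / [4, 5] / [6];  Q = [1, 2] / [3, 5] / [4]
  Insert 8 (step 6): P = [1, 2, 8] / [4, 5] / [6];  Q = [1, 2, 6] / [3, 5] / [4]
  Insert 7 (step 7): P = [1, 2, 7] / [4, 5, 8] / [6];  Q = [1, 2, 6] / [3, 5, 7] / [4]
  Insert 3 (step 8): P = [1, 2, 3] / [4, 5, 7] / [6, 8];  Q = [1, 2, 6] / [3, 5, 7] / [4, 8]
  Insert 9 (step 9): P = [1, 2, 3, 9] / [4, 5, 7] / [6, 8];  Q = [1, 2, 6, 9] / [3, 5, 7] / [4, 8]
Final shape: (4, 3, 2).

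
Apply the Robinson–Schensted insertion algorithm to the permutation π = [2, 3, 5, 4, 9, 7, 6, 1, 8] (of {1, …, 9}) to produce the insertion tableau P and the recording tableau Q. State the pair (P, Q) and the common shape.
P = [1, 3, 4, 6, 8] / [2, 7] / [5] / [9];  Q = [1, 2, 3, 5, 9] / [4, 6] / [7] / [8];  common shape = (5, 2, 1, 1)

Row-insert the values π_1, π_2, … into P one at a time, bumping the leftmost entry strictly greater than the inserted value down to the next row. The recording tableau Q records, in position (i, j), the step at which that cell was added to P.
  Insert 2 (step 1): P = [2];  Q = [1]
  Insert 3 (step 2): P = [2, 3];  Q = [1, 2]
  Insert 5 (step 3): P = [2, 3, 5];  Q = [1, 2, 3]
  Insert 4 (step 4): P = [2, 3, 4] / [5];  Q = [1, 2, 3] / [4]
  Insert 9 (step 5): P = [2, 3, 4, 9] / [5];  Q = [1, 2, 3, 5] / [4]
  Insert 7 (step 6): P = [2, 3, 4, 7] / [5, 9];  Q = [1, 2, 3, 5] / [4, 6]
  Insert 6 (step 7): P = [2, 3, 4, 6] / [5, 7] / [9];  Q = [1, 2, 3, 5] / [4, 6] / [7]
  Insert 1 (step 8): P = [1, 3, 4, 6] / [2, 7] / [5] / [9];  Q = [1, 2, 3, 5] / [4, 6] / [7] / [8]
  Insert 8 (step 9): P = [1, 3, 4, 6, 8] / [2, 7] / [5] / [9];  Q = [1, 2, 3, 5, 9] / [4, 6] / [7] / [8]
Final shape: (5, 2, 1, 1).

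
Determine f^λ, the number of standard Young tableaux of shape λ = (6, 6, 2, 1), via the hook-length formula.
# SYT of shape (6, 6, 2, 1) = 50050

Hook-length formula: f^λ = n! / Π hook(c), product over all cells c of the Young diagram. For λ = (6, 6, 2, 1), n = 15 boxes. Hook lengths by row (left-to-right, top-to-bottom): [9, 7, 5, 4, 3, 2]; [8, 6, 4, 3, 2, 1]; [3, 1]; [1]. Product of hooks = 26127360. So f^λ = 15! / 26127360 = 1307674368000 / 26127360 = 50050.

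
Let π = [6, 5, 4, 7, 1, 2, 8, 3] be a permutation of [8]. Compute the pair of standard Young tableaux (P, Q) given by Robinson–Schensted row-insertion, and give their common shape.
P = [1, 2, 3] / [4, 7, 8] / [5] / [6];  Q = [1, 4, 7] / [2, 6, 8] / [3] / [5];  common shape = (3, 3, 1, 1)

Row-insert the values π_1, π_2, … into P one at a time, bumping the leftmost entry strictly greater than the inserted value down to the next row. The recording tableau Q records, in position (i, j), the step at which that cell was added to P.
  Insert 6 (step 1): P = [6];  Q = [1]
  Insert 5 (step 2): P = [5] / [6];  Q = [1] / [2]
  Insert 4 (step 3): P = [4] / [5] / [6];  Q = [1] / [2] / [3]
  Insert 7 (step 4): P = [4, 7] / [5] / [6];  Q = [1, 4] / [2] / [3]
  Insert 1 (step 5): P = [1, 7] / [4] / [5] / [6];  Q = [1, 4] / [2] / [3] / [5]
  Insert 2 (step 6): P = [1, 2] / [4, 7] / [5] / [6];  Q = [1, 4] / [2, 6] / [3] / [5]
  Insert 8 (step 7): P = [1, 2, 8] / [4, 7] / [5] / [6];  Q = [1, 4, 7] / [2, 6] / [3] / [5]
  Insert 3 (step 8): P = [1, 2, 3] / [4, 7, 8] / [5] / [6];  Q = [1, 4, 7] / [2, 6, 8] / [3] / [5]
Final shape: (3, 3, 1, 1).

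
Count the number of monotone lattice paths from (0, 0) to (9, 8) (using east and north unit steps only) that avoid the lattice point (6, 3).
Number of paths = 19606

Total paths from (0, 0) to (9, 8): C(17, 9) = 24310. Paths through (6, 3): (paths (0, 0) → (6, 3)) × (paths (6, 3) → (9, 8)) = C(9, 6) · C(8, 3) = 84 · 56 = 4704. Avoidance count = 24310 − 4704 = 19606.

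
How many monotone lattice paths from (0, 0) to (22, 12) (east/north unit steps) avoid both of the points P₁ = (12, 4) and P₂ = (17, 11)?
Number of paths = 348518040

Inclusion–exclusion. Total paths: C(34, 22) = 548354040. Through P₁: C(16, 12)·C(18, 10) = 79639560. Through P₂: C(28, 17)·C(6, 5) = 128845080. Since P₁ is strictly southwest of P₂, a monotone path through both must visit P₁ then P₂; paths through both = C(16, 12)·C(12, 5)·C(6, 5) = 8648640. Avoid both = 548354040 − 79639560 − 128845080 + 8648640 = 348518040.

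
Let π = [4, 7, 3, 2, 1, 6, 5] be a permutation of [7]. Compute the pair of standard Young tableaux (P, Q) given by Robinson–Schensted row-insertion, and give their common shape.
P = [1, 5] / [2, 6] / [3, 7] / [4];  Q = [1, 2] / [3, 6] / [4, 7] / [5];  common shape = (2, 2, 2, 1)

Row-insert the values π_1, π_2, … into P one at a time, bumping the leftmost entry strictly greater than the inserted value down to the next row. The recording tableau Q records, in position (i, j), the step at which that cell was added to P.
  Insert 4 (step 1): P = [4];  Q = [1]
  Insert 7 (step 2): P = [4, 7];  Q = [1, 2]
  Insert 3 (step 3): P = [3, 7] / [4];  Q = [1, 2] / [3]
  Insert 2 (step 4): P = [2, 7] / [3] / [4];  Q = [1, 2] / [3] / [4]
  Insert 1 (step 5): P = [1, 7] / [2] / [3] / [4];  Q = [1, 2] / [3] / [4] / [5]
  Insert 6 (step 6): P = [1, 6] / [2, 7] / [3] / [4];  Q = [1, 2] / [3, 6] / [4] / [5]
  Insert 5 (step 7): P = [1, 5] / [2, 6] / [3, 7] / [4];  Q = [1, 2] / [3, 6] / [4, 7] / [5]
Final shape: (2, 2, 2, 1).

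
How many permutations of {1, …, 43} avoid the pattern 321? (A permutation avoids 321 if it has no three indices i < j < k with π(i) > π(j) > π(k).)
C_43 = 150853479205085351660700

These 321-avoiding permutations are counted by the Catalan number C_n = (1/(n + 1)) · C(2n, n). For n = 43: C_43 = (1/44) · C(86, 43) = 6637553085023755473070800/44 = 150853479205085351660700.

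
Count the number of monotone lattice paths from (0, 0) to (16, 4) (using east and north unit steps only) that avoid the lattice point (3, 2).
Number of paths = 3795

Total paths from (0, 0) to (16, 4): C(20, 16) = 4845. Paths through (3, 2): (paths (0, 0) → (3, 2)) × (paths (3, 2) → (16, 4)) = C(5, 3) · C(15, 13) = 10 · 105 = 1050. Avoidance count = 4845 − 1050 = 3795.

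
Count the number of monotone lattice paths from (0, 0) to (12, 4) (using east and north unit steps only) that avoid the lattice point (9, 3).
Number of paths = 940

Total paths from (0, 0) to (12, 4): C(16, 12) = 1820. Paths through (9, 3): (paths (0, 0) → (9, 3)) × (paths (9, 3) → (12, 4)) = C(12, 9) · C(4, 3) = 220 · 4 = 880. Avoidance count = 1820 − 880 = 940.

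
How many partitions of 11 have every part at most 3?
p(11, parts ≤ 3) = 16

Partitions of 11 with all parts ≤ 3: 3+3+3+2, 3+3+3+1+1, 3+3+2+2+1, 3+3+2+1+1+1, 3+3+1+1+1+1+1, 3+2+2+2+2, 3+2+2+2+1+1, 3+2+2+1+1+1+1, 3+2+1+1+1+1+1+1, 3+1+1+1+1+1+1+1+1, 2+2+2+2+2+1, 2+2+2+2+1+1+1, 2+2+2+1+1+1+1+1, 2+2+1+1+1+1+1+1+1, 2+1+1+1+1+1+1+1+1+1, 1+1+1+1+1+1+1+1+1+1+1. Count = 16.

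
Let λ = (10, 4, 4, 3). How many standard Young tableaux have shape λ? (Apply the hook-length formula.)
# SYT of shape (10, 4, 4, 3) = 53178720

Hook-length formula: f^λ = n! / Π hook(c), product over all cells c of the Young diagram. For λ = (10, 4, 4, 3), n = 21 boxes. Hook lengths by row (left-to-right, top-to-bottom): [13, 12, 11, 9, 6, 5, 4, 3, 2, 1]; [6, 5, 4, 2]; [5, 4, 3, 1]; [3, 2, 1]. Product of hooks = 960740352000. So f^λ = 21! / 960740352000 = 51090942171709440000 / 960740352000 = 53178720.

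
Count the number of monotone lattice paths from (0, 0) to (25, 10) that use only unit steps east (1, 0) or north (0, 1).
Number of paths = 183579396

A monotone lattice path from (0, 0) to (25, 10) consists of 25 east steps and 10 north steps in some order, so it is determined by which 25 of the 35 steps are east. The count is C(35, 25) = 183579396.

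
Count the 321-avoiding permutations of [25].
C_25 = 4861946401452

These 321-avoiding permutations are counted by the Catalan number C_n = (1/(n + 1)) · C(2n, n). For n = 25: C_25 = (1/26) · C(50, 25) = 126410606437752/26 = 4861946401452.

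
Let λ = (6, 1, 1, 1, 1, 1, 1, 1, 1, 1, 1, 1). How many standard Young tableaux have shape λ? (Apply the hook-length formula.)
# SYT of shape (6, 1, 1, 1, 1, 1, 1, 1, 1, 1, 1, 1) = 4368

Hook-length formula: f^λ = n! / Π hook(c), product over all cells c of the Young diagram. For λ = (6, 1, 1, 1, 1, 1, 1, 1, 1, 1, 1, 1), n = 17 boxes. Hook lengths by row (left-to-right, top-to-bottom): [17, 5, 4, 3, 2, 1]; [11]; [10]; [9]; [8]; [7]; [6]; [5]; [4]; [3]; [2]; [1]. Product of hooks = 81430272000. So f^λ = 17! / 81430272000 = 355687428096000 / 81430272000 = 4368.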